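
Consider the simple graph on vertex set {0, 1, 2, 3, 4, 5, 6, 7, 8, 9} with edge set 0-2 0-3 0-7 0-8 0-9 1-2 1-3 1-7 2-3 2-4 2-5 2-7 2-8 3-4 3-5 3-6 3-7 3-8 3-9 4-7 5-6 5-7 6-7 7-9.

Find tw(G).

A width-3 tree decomposition is:
Bags: B1 = {0, 2, 3, 7}  B2 = {2, 3, 4, 7}  B3 = {2, 3, 5, 7}  B4 = {0, 2, 3, 8}  B5 = {3, 5, 6, 7}  B6 = {1, 2, 3, 7}  B7 = {0, 3, 7, 9}
Tree: B1–B2, B1–B3, B1–B4, B3–B5, B3–B6, B1–B7
Every bag has size at most 4, so the width is 4 − 1 = 3 and tw(G) ≤ 3. For the lower bound, the 4 vertices {0, 2, 3, 8} are pairwise adjacent, and any tree decomposition puts a clique entirely inside one bag — forcing width ≥ 3. Therefore the treewidth is 3.

3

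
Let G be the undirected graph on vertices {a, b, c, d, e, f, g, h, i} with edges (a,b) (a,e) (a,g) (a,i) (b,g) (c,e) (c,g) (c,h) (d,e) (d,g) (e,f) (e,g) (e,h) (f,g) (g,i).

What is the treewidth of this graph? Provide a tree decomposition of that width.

Every bag has size at most 3, so the width is 3 − 1 = 2 and tw(G) ≤ 2. On the other hand G contains the 3-clique {d, e, g}. A clique must lie in a single bag of any decomposition, so no decomposition can have width below 2. Combining the bounds, tw(G) = 2.

Treewidth 2.
One optimal decomposition is:
Bags: B1 = {c, e, g}  B2 = {c, e, h}  B3 = {e, f, g}  B4 = {a, e, g}  B5 = {a, b, g}  B6 = {d, e, g}  B7 = {a, g, i}
Tree: B1–B2, B1–B3, B3–B4, B4–B5, B3–B6, B5–B7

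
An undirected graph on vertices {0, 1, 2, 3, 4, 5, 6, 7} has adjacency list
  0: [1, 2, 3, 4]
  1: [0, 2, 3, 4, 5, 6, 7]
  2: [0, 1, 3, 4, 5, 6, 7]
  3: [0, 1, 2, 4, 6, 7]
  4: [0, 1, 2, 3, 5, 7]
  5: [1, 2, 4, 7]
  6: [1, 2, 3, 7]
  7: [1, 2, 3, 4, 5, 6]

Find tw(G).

A width-4 tree decomposition is:
Bags: B1 = {1, 2, 3, 4, 7}  B2 = {1, 2, 3, 6, 7}  B3 = {1, 2, 4, 5, 7}  B4 = {0, 1, 2, 3, 4}
Tree: B1–B2, B1–B3, B1–B4
The largest bag has 5 vertices, giving width 4; this decomposition certifies tw(G) ≤ 4. Conversely, {0, 1, 2, 3, 4} is a clique of size 5, and the vertices of any clique must share a bag in every tree decomposition; so some bag has ≥ 5 vertices and tw(G) ≥ 4. The upper and lower bounds meet at 4, so that is the treewidth.

4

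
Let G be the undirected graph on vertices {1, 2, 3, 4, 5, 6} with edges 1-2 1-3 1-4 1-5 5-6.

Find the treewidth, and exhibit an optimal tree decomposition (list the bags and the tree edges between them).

Treewidth 1.
One optimal decomposition is:
Bags: B1 = {1, 4}  B2 = {1, 5}  B3 = {1, 3}  B4 = {5, 6}  B5 = {1, 2}
Tree: B1–B2, B2–B3, B2–B4, B1–B5

Each bag holds 2 vertices, so the decomposition has width 1, which upper-bounds the treewidth. Since G has at least one edge (e.g. 4–1), it is not an edgeless graph, so tw(G) ≥ 1. Therefore the treewidth is 1.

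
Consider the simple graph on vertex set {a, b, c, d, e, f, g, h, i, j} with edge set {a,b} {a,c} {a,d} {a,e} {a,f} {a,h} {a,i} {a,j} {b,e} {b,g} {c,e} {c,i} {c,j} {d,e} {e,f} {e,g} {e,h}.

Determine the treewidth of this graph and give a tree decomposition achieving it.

The largest bag has 3 vertices, giving width 2; this decomposition certifies tw(G) ≤ 2. On the other hand G contains the 3-clique {b, e, g}. A clique must lie in a single bag of any decomposition, so no decomposition can have width below 2. Combining the bounds, tw(G) = 2.

Treewidth 2.
One such decomposition:
Bags: B1 = {a, b, e}  B2 = {a, c, e}  B3 = {a, c, i}  B4 = {b, e, g}  B5 = {a, c, j}  B6 = {a, e, f}  B7 = {a, d, e}  B8 = {a, e, h}
Tree: B1–B2, B2–B3, B1–B4, B2–B5, B2–B6, B2–B7, B6–B8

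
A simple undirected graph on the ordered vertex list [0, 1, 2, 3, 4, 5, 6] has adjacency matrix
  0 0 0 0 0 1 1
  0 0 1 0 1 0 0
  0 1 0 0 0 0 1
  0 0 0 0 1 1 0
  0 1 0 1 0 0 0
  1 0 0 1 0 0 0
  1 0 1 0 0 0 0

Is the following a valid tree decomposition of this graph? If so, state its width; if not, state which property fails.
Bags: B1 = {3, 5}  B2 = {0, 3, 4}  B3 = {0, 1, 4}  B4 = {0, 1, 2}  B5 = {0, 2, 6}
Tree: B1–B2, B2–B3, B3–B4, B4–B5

A tree decomposition must satisfy three properties: every vertex lies in some bag; for every edge, both endpoints lie together in some bag; and for every vertex, the bags containing it form a connected subtree. Here edge (0,5) lies in no bag, so the decomposition is invalid.

No — edge (0,5) lies in no bag.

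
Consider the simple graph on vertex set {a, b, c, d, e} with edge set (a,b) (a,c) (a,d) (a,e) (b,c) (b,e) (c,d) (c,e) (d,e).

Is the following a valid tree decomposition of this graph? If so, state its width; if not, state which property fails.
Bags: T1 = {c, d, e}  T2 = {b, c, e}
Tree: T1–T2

No — vertex a appears in no bag.

A tree decomposition must satisfy three properties: every vertex lies in some bag; for every edge, both endpoints lie together in some bag; and for every vertex, the bags containing it form a connected subtree. Here vertex a appears in no bag, so the decomposition is invalid.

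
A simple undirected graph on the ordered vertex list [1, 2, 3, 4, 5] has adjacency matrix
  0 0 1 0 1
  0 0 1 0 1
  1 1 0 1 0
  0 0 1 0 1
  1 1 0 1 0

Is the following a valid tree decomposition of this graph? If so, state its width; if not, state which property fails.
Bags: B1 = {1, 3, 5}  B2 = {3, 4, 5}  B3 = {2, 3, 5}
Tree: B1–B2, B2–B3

Vertex coverage: the bags together contain {1, 2, 3, 4, 5}, the full vertex set. Edge coverage: each edge of G has both endpoints in at least one bag. Running intersection: for every vertex, the bags containing it form a connected subtree. All three properties hold, so this is a valid tree decomposition of width max|bag| − 1 = 2, and hence tw(G) ≤ 2.

Yes; width 2.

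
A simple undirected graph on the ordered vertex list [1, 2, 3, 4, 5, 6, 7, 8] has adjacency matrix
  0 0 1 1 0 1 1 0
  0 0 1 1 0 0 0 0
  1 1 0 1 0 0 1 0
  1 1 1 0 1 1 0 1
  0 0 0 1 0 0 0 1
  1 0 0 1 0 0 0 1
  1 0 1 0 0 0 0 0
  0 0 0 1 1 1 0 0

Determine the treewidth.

A width-2 tree decomposition is:
Bags: B1 = {1, 4, 6}  B2 = {1, 3, 4}  B3 = {1, 3, 7}  B4 = {4, 6, 8}  B5 = {2, 3, 4}  B6 = {4, 5, 8}
Tree: B1–B2, B2–B3, B1–B4, B2–B5, B4–B6
Every bag has size at most 3, so the width is 3 − 1 = 2 and tw(G) ≤ 2. On the other hand G contains the 3-clique {4, 5, 8}. A clique must lie in a single bag of any decomposition, so no decomposition can have width below 2. Combining the bounds, tw(G) = 2.

2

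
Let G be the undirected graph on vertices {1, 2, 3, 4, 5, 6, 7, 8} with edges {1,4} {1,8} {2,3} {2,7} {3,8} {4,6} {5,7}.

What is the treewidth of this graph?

A width-1 tree decomposition is:
Bags: B1 = {5, 7}  B2 = {2, 7}  B3 = {2, 3}  B4 = {3, 8}  B5 = {1, 8}  B6 = {1, 4}  B7 = {4, 6}
Tree: B1–B2, B2–B3, B3–B4, B4–B5, B5–B6, B6–B7
Each bag holds 2 vertices, so the decomposition has width 1, which upper-bounds the treewidth. Since G has at least one edge (e.g. 5–7), it is not an edgeless graph, so tw(G) ≥ 1. Therefore the treewidth is 1.

1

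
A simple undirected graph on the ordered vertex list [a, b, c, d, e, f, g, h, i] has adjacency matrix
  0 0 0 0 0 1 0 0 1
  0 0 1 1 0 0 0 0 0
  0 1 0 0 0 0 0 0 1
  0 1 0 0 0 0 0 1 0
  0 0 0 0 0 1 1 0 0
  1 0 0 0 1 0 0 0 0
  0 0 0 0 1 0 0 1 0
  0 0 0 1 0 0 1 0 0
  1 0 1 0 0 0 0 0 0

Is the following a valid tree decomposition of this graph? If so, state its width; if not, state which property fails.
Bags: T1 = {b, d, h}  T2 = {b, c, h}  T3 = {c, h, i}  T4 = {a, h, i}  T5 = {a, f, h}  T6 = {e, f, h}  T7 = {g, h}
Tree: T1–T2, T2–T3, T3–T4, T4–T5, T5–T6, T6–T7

No — edge (e,g) lies in no bag.

A tree decomposition must satisfy three properties: every vertex lies in some bag; for every edge, both endpoints lie together in some bag; and for every vertex, the bags containing it form a connected subtree. Here edge (e,g) lies in no bag, so the decomposition is invalid.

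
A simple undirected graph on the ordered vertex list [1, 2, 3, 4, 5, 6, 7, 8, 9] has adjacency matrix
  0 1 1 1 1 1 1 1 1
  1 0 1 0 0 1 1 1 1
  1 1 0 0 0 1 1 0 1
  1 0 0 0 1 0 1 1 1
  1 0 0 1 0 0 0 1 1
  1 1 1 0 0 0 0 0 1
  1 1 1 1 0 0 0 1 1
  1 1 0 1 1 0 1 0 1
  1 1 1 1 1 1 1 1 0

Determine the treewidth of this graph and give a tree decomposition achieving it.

The largest bag has 5 vertices, giving width 4; this decomposition certifies tw(G) ≤ 4. On the other hand G contains the 5-clique {1, 2, 7, 8, 9}. A clique must lie in a single bag of any decomposition, so no decomposition can have width below 4. Combining the bounds, tw(G) = 4.

Treewidth 4.
One such decomposition:
Bags: B1 = {1, 2, 3, 7, 9}  B2 = {1, 2, 3, 6, 9}  B3 = {1, 2, 7, 8, 9}  B4 = {1, 4, 7, 8, 9}  B5 = {1, 4, 5, 8, 9}
Tree: B1–B2, B1–B3, B3–B4, B4–B5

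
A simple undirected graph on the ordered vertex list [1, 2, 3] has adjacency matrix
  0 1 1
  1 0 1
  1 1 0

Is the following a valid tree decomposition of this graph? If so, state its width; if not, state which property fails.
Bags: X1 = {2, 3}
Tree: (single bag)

No — vertex 1 appears in no bag.

A tree decomposition must satisfy three properties: every vertex lies in some bag; for every edge, both endpoints lie together in some bag; and for every vertex, the bags containing it form a connected subtree. Here vertex 1 appears in no bag, so the decomposition is invalid.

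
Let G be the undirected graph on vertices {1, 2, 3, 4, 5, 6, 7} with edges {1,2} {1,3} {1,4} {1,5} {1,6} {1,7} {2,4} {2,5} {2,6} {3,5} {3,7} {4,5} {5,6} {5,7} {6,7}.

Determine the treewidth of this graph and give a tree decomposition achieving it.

Treewidth 3.
One such decomposition:
Bags: B1 = {1, 2, 5, 6}  B2 = {1, 5, 6, 7}  B3 = {1, 3, 5, 7}  B4 = {1, 2, 4, 5}
Tree: B1–B2, B2–B3, B1–B4

Every bag has size at most 4, so the width is 4 − 1 = 3 and tw(G) ≤ 3. For the lower bound, the 4 vertices {1, 2, 4, 5} are pairwise adjacent, and any tree decomposition puts a clique entirely inside one bag — forcing width ≥ 3. The upper and lower bounds meet at 3, so that is the treewidth.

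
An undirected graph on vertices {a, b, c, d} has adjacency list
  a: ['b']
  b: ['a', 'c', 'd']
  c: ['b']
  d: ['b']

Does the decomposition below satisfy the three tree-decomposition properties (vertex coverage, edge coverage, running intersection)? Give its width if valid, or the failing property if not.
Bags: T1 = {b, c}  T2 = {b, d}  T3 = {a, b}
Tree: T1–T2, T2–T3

Yes; width 1.

Every vertex of G appears in some bag (union = {a, b, c, d}); every edge is covered by a bag; and for each vertex v the set of bags containing v is connected in the bag tree. The decomposition is therefore valid. The largest bag has 2 vertices, so the width is 1.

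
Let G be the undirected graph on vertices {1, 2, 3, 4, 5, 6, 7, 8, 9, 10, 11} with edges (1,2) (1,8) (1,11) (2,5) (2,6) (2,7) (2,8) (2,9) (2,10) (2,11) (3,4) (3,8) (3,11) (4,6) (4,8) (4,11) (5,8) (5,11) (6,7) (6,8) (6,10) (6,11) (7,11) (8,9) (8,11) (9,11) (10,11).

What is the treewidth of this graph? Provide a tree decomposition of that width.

Every bag has size at most 4, so the width is 4 − 1 = 3 and tw(G) ≤ 3. Conversely, {1, 2, 8, 11} is a clique of size 4, and the vertices of any clique must share a bag in every tree decomposition; so some bag has ≥ 4 vertices and tw(G) ≥ 3. The upper and lower bounds meet at 3, so that is the treewidth.

Treewidth 3.
One such decomposition:
Bags: B1 = {1, 2, 8, 11}  B2 = {2, 6, 8, 11}  B3 = {4, 6, 8, 11}  B4 = {2, 8, 9, 11}  B5 = {3, 4, 8, 11}  B6 = {2, 5, 8, 11}  B7 = {2, 6, 7, 11}  B8 = {2, 6, 10, 11}
Tree: B1–B2, B2–B3, B2–B4, B3–B5, B4–B6, B2–B7, B2–B8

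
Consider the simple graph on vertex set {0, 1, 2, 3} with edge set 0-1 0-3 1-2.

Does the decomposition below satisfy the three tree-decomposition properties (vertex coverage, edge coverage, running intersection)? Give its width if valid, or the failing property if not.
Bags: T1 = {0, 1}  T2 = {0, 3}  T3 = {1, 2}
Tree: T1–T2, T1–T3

Yes; width 1.

Checking the three conditions: (i) the bags cover all of {0, 1, 2, 3}; (ii) for each edge, some bag contains both endpoints; (iii) the bags containing any fixed vertex form a subtree. All hold, so the decomposition is valid with width 2 − 1 = 1.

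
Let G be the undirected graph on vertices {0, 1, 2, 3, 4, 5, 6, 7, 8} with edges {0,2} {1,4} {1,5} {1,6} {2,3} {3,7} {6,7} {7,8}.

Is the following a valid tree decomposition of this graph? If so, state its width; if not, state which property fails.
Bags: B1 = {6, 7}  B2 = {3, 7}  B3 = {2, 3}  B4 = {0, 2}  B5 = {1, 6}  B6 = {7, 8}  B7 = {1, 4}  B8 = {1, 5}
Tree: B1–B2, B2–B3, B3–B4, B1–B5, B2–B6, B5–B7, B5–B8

Vertex coverage: the bags together contain {0, 1, 2, 3, 4, 5, 6, 7, 8}, the full vertex set. Edge coverage: each edge of G has both endpoints in at least one bag. Running intersection: for every vertex, the bags containing it form a connected subtree. All three properties hold, so this is a valid tree decomposition of width max|bag| − 1 = 1, and hence tw(G) ≤ 1.

Yes; width 1.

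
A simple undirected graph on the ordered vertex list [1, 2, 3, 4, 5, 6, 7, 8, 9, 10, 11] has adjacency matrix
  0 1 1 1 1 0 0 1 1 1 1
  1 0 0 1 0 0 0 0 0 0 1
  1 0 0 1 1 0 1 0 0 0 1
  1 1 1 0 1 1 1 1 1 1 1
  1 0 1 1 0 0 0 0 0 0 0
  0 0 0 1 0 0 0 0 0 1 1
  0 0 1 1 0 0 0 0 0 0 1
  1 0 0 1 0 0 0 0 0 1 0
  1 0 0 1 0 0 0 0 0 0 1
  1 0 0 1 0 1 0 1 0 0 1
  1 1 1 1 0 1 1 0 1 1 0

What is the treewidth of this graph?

3

A width-3 tree decomposition is:
Bags: B1 = {4, 6, 10, 11}  B2 = {1, 4, 10, 11}  B3 = {1, 4, 8, 10}  B4 = {1, 3, 4, 11}  B5 = {1, 4, 9, 11}  B6 = {1, 3, 4, 5}  B7 = {3, 4, 7, 11}  B8 = {1, 2, 4, 11}
Tree: B1–B2, B2–B3, B2–B4, B4–B5, B4–B6, B4–B7, B2–B8
Each bag holds 4 vertices, so the decomposition has width 3, which upper-bounds the treewidth. Conversely, {1, 4, 8, 10} is a clique of size 4, and the vertices of any clique must share a bag in every tree decomposition; so some bag has ≥ 4 vertices and tw(G) ≥ 3. Therefore the treewidth is 3.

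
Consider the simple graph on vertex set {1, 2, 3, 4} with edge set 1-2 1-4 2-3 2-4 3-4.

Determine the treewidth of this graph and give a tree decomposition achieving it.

Every bag has size at most 3, so the width is 3 − 1 = 2 and tw(G) ≤ 2. On the other hand G contains the 3-clique {1, 2, 4}. A clique must lie in a single bag of any decomposition, so no decomposition can have width below 2. Therefore the treewidth is 2.

Treewidth 2.
One optimal decomposition is:
Bags: B1 = {2, 3, 4}  B2 = {1, 2, 4}
Tree: B1–B2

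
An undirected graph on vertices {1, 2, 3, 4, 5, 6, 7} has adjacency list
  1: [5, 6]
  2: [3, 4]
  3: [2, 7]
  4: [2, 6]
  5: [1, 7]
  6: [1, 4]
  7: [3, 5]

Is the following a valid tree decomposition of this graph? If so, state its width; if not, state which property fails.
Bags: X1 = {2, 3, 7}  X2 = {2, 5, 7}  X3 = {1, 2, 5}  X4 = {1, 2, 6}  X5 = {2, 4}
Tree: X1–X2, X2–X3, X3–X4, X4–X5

A tree decomposition must satisfy three properties: every vertex lies in some bag; for every edge, both endpoints lie together in some bag; and for every vertex, the bags containing it form a connected subtree. Here edge (6,4) lies in no bag, so the decomposition is invalid.

No — edge (6,4) lies in no bag.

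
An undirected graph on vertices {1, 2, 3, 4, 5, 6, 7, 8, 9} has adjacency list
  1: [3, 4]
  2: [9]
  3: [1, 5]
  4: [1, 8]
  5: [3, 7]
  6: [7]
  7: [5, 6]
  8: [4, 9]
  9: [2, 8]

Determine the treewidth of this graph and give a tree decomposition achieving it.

Treewidth 1.
Bags: B1 = {2, 9}  B2 = {8, 9}  B3 = {4, 8}  B4 = {1, 4}  B5 = {1, 3}  B6 = {3, 5}  B7 = {5, 7}  B8 = {6, 7}
Tree: B1–B2, B2–B3, B3–B4, B4–B5, B5–B6, B6–B7, B7–B8

Every bag has size at most 2, so the width is 2 − 1 = 1 and tw(G) ≤ 1. Since G has at least one edge (e.g. 2–9), it is not an edgeless graph, so tw(G) ≥ 1. Combining the bounds, tw(G) = 1.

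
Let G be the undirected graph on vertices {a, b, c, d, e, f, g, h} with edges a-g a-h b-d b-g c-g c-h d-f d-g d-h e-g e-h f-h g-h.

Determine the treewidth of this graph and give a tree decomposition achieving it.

The largest bag has 3 vertices, giving width 2; this decomposition certifies tw(G) ≤ 2. For the lower bound, the 3 vertices {d, g, h} are pairwise adjacent, and any tree decomposition puts a clique entirely inside one bag — forcing width ≥ 2. The upper and lower bounds meet at 2, so that is the treewidth.

Treewidth 2.
Bags: B1 = {e, g, h}  B2 = {d, g, h}  B3 = {a, g, h}  B4 = {c, g, h}  B5 = {d, f, h}  B6 = {b, d, g}
Tree: B1–B2, B2–B3, B1–B4, B2–B5, B2–B6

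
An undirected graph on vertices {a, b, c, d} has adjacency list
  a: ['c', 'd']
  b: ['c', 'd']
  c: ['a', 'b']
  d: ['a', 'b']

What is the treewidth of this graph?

2

A width-2 tree decomposition is:
Bags: B1 = {b, c, d}  B2 = {a, c, d}
Tree: B1–B2
The largest bag has 3 vertices, giving width 2; this decomposition certifies tw(G) ≤ 2. Since c–b–d–a–c is a cycle in G, G is not acyclic. Forests are exactly the graphs of treewidth ≤ 1, so tw(G) ≥ 2. The upper and lower bounds meet at 2, so that is the treewidth.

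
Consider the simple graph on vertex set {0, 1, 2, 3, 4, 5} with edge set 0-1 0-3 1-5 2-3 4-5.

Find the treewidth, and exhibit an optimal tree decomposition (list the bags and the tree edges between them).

Every bag has size at most 2, so the width is 2 − 1 = 1 and tw(G) ≤ 1. Any graph with an edge has treewidth ≥ 1, and G has the edge 2–3. Hence tw(G) = 1 exactly.

Treewidth 1.
One optimal decomposition is:
Bags: B1 = {2, 3}  B2 = {0, 3}  B3 = {0, 1}  B4 = {1, 5}  B5 = {4, 5}
Tree: B1–B2, B2–B3, B3–B4, B4–B5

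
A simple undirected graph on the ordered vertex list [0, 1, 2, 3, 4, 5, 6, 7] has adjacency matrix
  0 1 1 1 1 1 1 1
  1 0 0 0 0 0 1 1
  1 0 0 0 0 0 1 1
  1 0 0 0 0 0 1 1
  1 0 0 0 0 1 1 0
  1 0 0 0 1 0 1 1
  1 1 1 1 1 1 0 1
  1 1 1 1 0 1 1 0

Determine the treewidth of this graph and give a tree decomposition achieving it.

The largest bag has 4 vertices, giving width 3; this decomposition certifies tw(G) ≤ 3. Conversely, {0, 4, 5, 6} is a clique of size 4, and the vertices of any clique must share a bag in every tree decomposition; so some bag has ≥ 4 vertices and tw(G) ≥ 3. Therefore the treewidth is 3.

Treewidth 3.
One optimal decomposition is:
Bags: B1 = {0, 5, 6, 7}  B2 = {0, 2, 6, 7}  B3 = {0, 3, 6, 7}  B4 = {0, 1, 6, 7}  B5 = {0, 4, 5, 6}
Tree: B1–B2, B1–B3, B1–B4, B1–B5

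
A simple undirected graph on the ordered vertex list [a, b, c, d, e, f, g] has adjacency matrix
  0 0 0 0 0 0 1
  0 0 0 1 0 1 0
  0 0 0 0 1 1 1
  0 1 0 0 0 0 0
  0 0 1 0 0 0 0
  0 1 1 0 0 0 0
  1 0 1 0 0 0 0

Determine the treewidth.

A width-1 tree decomposition is:
Bags: B1 = {b, f}  B2 = {b, d}  B3 = {c, f}  B4 = {c, e}  B5 = {c, g}  B6 = {a, g}
Tree: B1–B2, B1–B3, B3–B4, B4–B5, B5–B6
Every bag has size at most 2, so the width is 2 − 1 = 1 and tw(G) ≤ 1. Any graph with an edge has treewidth ≥ 1, and G has the edge f–b. Combining the bounds, tw(G) = 1.

1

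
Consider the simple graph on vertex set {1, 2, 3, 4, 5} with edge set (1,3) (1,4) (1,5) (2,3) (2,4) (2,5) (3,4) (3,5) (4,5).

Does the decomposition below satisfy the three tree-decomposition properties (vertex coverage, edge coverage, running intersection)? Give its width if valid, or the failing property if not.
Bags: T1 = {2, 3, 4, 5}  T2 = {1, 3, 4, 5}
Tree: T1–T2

Every vertex of G appears in some bag (union = {1, 2, 3, 4, 5}); every edge is covered by a bag; and for each vertex v the set of bags containing v is connected in the bag tree. The decomposition is therefore valid. The largest bag has 4 vertices, so the width is 3.

Yes; width 3.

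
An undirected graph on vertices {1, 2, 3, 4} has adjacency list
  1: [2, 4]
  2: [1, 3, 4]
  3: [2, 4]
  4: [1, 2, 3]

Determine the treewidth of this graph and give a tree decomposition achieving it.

Treewidth 2.
One optimal decomposition is:
Bags: B1 = {1, 2, 4}  B2 = {2, 3, 4}
Tree: B1–B2

Every bag has size at most 3, so the width is 3 − 1 = 2 and tw(G) ≤ 2. On the other hand G contains the 3-clique {1, 2, 4}. A clique must lie in a single bag of any decomposition, so no decomposition can have width below 2. The upper and lower bounds meet at 2, so that is the treewidth.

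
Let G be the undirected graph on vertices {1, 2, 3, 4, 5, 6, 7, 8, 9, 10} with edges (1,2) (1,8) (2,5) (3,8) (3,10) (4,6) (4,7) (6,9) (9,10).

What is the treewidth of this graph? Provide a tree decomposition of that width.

Each bag holds 2 vertices, so the decomposition has width 1, which upper-bounds the treewidth. Since G has at least one edge (e.g. 5–2), it is not an edgeless graph, so tw(G) ≥ 1. Therefore the treewidth is 1.

Treewidth 1.
Bags: B1 = {2, 5}  B2 = {1, 2}  B3 = {1, 8}  B4 = {3, 8}  B5 = {3, 10}  B6 = {9, 10}  B7 = {6, 9}  B8 = {4, 6}  B9 = {4, 7}
Tree: B1–B2, B2–B3, B3–B4, B4–B5, B5–B6, B6–B7, B7–B8, B8–B9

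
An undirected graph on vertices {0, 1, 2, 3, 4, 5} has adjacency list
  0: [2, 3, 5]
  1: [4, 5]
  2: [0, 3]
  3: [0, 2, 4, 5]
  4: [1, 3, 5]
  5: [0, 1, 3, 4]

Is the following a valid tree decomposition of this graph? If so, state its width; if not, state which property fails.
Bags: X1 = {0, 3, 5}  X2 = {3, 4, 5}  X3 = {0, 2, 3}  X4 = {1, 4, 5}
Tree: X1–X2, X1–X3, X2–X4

Yes; width 2.

Vertex coverage: the bags together contain {0, 1, 2, 3, 4, 5}, the full vertex set. Edge coverage: each edge of G has both endpoints in at least one bag. Running intersection: for every vertex, the bags containing it form a connected subtree. All three properties hold, so this is a valid tree decomposition of width max|bag| − 1 = 2, and hence tw(G) ≤ 2.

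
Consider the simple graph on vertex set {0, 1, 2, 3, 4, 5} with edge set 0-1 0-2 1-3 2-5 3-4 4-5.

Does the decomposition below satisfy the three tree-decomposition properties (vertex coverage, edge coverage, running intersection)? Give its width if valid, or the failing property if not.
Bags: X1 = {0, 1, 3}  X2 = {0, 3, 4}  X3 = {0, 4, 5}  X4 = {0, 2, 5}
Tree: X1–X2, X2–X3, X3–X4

Checking the three conditions: (i) the bags cover all of {0, 1, 2, 3, 4, 5}; (ii) for each edge, some bag contains both endpoints; (iii) the bags containing any fixed vertex form a subtree. All hold, so the decomposition is valid with width 3 − 1 = 2.

Yes; width 2.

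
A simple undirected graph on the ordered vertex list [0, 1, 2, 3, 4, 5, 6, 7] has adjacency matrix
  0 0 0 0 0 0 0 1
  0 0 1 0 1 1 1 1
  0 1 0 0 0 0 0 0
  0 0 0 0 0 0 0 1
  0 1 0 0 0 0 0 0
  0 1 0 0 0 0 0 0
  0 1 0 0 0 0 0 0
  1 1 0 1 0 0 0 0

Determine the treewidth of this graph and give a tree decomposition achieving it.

Each bag holds 2 vertices, so the decomposition has width 1, which upper-bounds the treewidth. G has an edge, so its treewidth is at least 1. The upper and lower bounds meet at 1, so that is the treewidth.

Treewidth 1.
One such decomposition:
Bags: B1 = {1, 2}  B2 = {1, 7}  B3 = {1, 4}  B4 = {1, 5}  B5 = {1, 6}  B6 = {0, 7}  B7 = {3, 7}
Tree: B1–B2, B1–B3, B1–B4, B3–B5, B2–B6, B2–B7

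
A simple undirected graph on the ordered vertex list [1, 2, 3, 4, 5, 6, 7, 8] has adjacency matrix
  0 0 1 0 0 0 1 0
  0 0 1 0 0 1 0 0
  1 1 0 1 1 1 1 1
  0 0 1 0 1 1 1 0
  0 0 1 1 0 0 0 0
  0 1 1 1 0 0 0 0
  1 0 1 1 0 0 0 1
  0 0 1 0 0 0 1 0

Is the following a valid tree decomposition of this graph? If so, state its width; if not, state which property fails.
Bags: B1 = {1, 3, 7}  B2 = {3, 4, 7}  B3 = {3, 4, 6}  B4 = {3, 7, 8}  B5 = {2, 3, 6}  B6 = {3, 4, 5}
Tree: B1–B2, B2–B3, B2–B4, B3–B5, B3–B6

Yes; width 2.

Vertex coverage: the bags together contain {1, 2, 3, 4, 5, 6, 7, 8}, the full vertex set. Edge coverage: each edge of G has both endpoints in at least one bag. Running intersection: for every vertex, the bags containing it form a connected subtree. All three properties hold, so this is a valid tree decomposition of width max|bag| − 1 = 2, and hence tw(G) ≤ 2.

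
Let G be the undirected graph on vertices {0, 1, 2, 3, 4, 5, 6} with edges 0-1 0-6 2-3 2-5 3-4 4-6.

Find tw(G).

A width-1 tree decomposition is:
Bags: B1 = {2, 5}  B2 = {2, 3}  B3 = {3, 4}  B4 = {4, 6}  B5 = {0, 6}  B6 = {0, 1}
Tree: B1–B2, B2–B3, B3–B4, B4–B5, B5–B6
The largest bag has 2 vertices, giving width 1; this decomposition certifies tw(G) ≤ 1. Any graph with an edge has treewidth ≥ 1, and G has the edge 5–2. Combining the bounds, tw(G) = 1.

1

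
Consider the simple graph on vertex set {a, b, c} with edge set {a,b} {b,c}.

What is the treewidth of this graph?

1

A width-1 tree decomposition is:
Bags: B1 = {b, c}  B2 = {a, b}
Tree: B1–B2
Every bag has size at most 2, so the width is 2 − 1 = 1 and tw(G) ≤ 1. Since G has at least one edge (e.g. b–c), it is not an edgeless graph, so tw(G) ≥ 1. Combining the bounds, tw(G) = 1.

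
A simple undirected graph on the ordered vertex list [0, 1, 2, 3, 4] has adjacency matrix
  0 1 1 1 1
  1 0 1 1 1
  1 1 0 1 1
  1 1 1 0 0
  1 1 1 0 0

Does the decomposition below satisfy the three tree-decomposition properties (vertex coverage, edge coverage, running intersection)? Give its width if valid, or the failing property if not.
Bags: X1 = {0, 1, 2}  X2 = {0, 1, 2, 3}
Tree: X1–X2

A tree decomposition must satisfy three properties: every vertex lies in some bag; for every edge, both endpoints lie together in some bag; and for every vertex, the bags containing it form a connected subtree. Here vertex 4 appears in no bag, so the decomposition is invalid.

No — vertex 4 appears in no bag.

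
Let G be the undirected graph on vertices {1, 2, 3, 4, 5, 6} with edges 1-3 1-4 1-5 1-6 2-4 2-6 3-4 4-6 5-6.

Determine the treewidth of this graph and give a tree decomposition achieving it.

Treewidth 2.
One optimal decomposition is:
Bags: B1 = {1, 4, 6}  B2 = {1, 5, 6}  B3 = {2, 4, 6}  B4 = {1, 3, 4}
Tree: B1–B2, B1–B3, B1–B4

Every bag has size at most 3, so the width is 3 − 1 = 2 and tw(G) ≤ 2. On the other hand G contains the 3-clique {1, 3, 4}. A clique must lie in a single bag of any decomposition, so no decomposition can have width below 2. Combining the bounds, tw(G) = 2.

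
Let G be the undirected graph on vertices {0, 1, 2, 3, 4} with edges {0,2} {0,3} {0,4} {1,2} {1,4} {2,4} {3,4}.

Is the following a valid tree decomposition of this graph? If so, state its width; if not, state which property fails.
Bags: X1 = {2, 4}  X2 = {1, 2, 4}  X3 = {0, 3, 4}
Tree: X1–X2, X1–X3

A tree decomposition must satisfy three properties: every vertex lies in some bag; for every edge, both endpoints lie together in some bag; and for every vertex, the bags containing it form a connected subtree. Here edge (0,2) lies in no bag, so the decomposition is invalid.

No — edge (0,2) lies in no bag.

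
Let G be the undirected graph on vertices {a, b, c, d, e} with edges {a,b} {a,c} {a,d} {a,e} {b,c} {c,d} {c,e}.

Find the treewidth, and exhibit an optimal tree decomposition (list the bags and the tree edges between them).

Each bag holds 3 vertices, so the decomposition has width 2, which upper-bounds the treewidth. Conversely, {a, c, d} is a clique of size 3, and the vertices of any clique must share a bag in every tree decomposition; so some bag has ≥ 3 vertices and tw(G) ≥ 2. The upper and lower bounds meet at 2, so that is the treewidth.

Treewidth 2.
One optimal decomposition is:
Bags: B1 = {a, b, c}  B2 = {a, c, d}  B3 = {a, c, e}
Tree: B1–B2, B1–B3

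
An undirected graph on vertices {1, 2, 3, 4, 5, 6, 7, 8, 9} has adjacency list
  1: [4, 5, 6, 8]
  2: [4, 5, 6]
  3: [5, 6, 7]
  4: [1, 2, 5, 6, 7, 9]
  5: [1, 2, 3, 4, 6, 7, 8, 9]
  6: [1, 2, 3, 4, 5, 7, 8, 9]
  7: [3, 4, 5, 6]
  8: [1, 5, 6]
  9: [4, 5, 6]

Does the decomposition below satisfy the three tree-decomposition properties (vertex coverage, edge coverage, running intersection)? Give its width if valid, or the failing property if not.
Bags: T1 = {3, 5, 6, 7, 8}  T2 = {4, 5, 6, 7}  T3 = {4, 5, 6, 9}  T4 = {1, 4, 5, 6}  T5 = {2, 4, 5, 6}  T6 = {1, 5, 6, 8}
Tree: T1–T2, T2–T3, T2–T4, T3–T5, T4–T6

A tree decomposition must satisfy three properties: every vertex lies in some bag; for every edge, both endpoints lie together in some bag; and for every vertex, the bags containing it form a connected subtree. Here bags containing vertex 8 are not connected in the tree, so the decomposition is invalid.

No — bags containing vertex 8 are not connected in the tree.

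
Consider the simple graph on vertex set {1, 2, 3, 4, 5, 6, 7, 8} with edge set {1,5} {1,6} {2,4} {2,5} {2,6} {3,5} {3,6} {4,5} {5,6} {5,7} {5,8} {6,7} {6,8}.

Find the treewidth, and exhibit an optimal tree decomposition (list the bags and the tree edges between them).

The largest bag has 3 vertices, giving width 2; this decomposition certifies tw(G) ≤ 2. Conversely, {2, 4, 5} is a clique of size 3, and the vertices of any clique must share a bag in every tree decomposition; so some bag has ≥ 3 vertices and tw(G) ≥ 2. Hence tw(G) = 2 exactly.

Treewidth 2.
Bags: B1 = {1, 5, 6}  B2 = {5, 6, 7}  B3 = {2, 5, 6}  B4 = {3, 5, 6}  B5 = {5, 6, 8}  B6 = {2, 4, 5}
Tree: B1–B2, B2–B3, B1–B4, B2–B5, B3–B6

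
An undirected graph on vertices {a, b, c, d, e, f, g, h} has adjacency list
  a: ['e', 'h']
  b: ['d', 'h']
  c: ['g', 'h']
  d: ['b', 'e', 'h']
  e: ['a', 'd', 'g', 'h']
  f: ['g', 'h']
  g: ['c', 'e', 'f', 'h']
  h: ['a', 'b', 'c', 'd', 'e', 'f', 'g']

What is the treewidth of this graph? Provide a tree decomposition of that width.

Each bag holds 3 vertices, so the decomposition has width 2, which upper-bounds the treewidth. Conversely, {d, e, h} is a clique of size 3, and the vertices of any clique must share a bag in every tree decomposition; so some bag has ≥ 3 vertices and tw(G) ≥ 2. The upper and lower bounds meet at 2, so that is the treewidth.

Treewidth 2.
One optimal decomposition is:
Bags: B1 = {e, g, h}  B2 = {d, e, h}  B3 = {a, e, h}  B4 = {b, d, h}  B5 = {c, g, h}  B6 = {f, g, h}
Tree: B1–B2, B1–B3, B2–B4, B1–B5, B5–B6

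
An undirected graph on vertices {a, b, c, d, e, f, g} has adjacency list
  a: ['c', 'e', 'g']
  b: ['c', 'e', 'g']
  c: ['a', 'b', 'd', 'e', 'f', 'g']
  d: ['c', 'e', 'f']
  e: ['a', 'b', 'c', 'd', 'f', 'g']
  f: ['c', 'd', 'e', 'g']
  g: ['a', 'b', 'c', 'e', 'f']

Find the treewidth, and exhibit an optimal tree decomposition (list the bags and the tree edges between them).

Treewidth 3.
Bags: B1 = {c, e, f, g}  B2 = {a, c, e, g}  B3 = {c, d, e, f}  B4 = {b, c, e, g}
Tree: B1–B2, B1–B3, B1–B4

The largest bag has 4 vertices, giving width 3; this decomposition certifies tw(G) ≤ 3. On the other hand G contains the 4-clique {c, d, e, f}. A clique must lie in a single bag of any decomposition, so no decomposition can have width below 3. Therefore the treewidth is 3.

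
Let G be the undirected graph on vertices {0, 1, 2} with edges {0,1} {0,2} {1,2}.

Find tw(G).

A width-2 tree decomposition is:
Bags: B1 = {0, 1, 2}
Tree: (single bag)
A single bag containing all 3 vertices is trivially a valid decomposition of width 2. For the lower bound, the 3 vertices {0, 1, 2} are pairwise adjacent, and any tree decomposition puts a clique entirely inside one bag — forcing width ≥ 2. Therefore the treewidth is 2.

2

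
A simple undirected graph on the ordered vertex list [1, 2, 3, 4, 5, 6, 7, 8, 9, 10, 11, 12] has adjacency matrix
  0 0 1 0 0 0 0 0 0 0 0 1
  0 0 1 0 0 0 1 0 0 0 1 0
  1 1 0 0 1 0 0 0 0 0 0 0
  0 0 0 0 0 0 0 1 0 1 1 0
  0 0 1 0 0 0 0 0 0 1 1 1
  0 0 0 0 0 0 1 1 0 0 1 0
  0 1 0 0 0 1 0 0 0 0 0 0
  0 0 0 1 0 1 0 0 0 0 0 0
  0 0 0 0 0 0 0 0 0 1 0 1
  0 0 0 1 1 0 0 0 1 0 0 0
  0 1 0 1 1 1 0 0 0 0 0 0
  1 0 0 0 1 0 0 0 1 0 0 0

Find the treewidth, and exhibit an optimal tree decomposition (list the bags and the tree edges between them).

The largest bag has 4 vertices, giving width 3; this decomposition certifies tw(G) ≤ 3. For the lower bound: the 4 vertex sets {6,7,8}, {2}, {11}, {3,4,5,10} are disjoint, each induces a connected subgraph, and every pair is joined by at least one edge of G. Contracting each set to a single vertex therefore yields K_{4} as a minor, and since treewidth is minor-monotone, tw(G) ≥ tw(K_{4}) = 3. Therefore the treewidth is 3.

Treewidth 3.
Bags: B1 = {2, 6, 7, 8}  B2 = {2, 6, 8, 11}  B3 = {2, 4, 8, 11}  B4 = {2, 3, 4, 11}  B5 = {3, 4, 5, 11}  B6 = {3, 4, 5, 10}  B7 = {1, 3, 5, 10}  B8 = {1, 5, 10, 12}  B9 = {1, 9, 10, 12}
Tree: B1–B2, B2–B3, B3–B4, B4–B5, B5–B6, B6–B7, B7–B8, B8–B9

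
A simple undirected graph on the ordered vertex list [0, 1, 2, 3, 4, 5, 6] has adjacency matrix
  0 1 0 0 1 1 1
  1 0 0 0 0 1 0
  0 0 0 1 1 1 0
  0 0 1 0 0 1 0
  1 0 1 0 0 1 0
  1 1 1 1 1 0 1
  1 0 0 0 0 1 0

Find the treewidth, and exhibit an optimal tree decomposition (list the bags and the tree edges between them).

Each bag holds 3 vertices, so the decomposition has width 2, which upper-bounds the treewidth. For the lower bound, the 3 vertices {0, 1, 5} are pairwise adjacent, and any tree decomposition puts a clique entirely inside one bag — forcing width ≥ 2. The upper and lower bounds meet at 2, so that is the treewidth.

Treewidth 2.
One such decomposition:
Bags: B1 = {2, 4, 5}  B2 = {0, 4, 5}  B3 = {0, 5, 6}  B4 = {2, 3, 5}  B5 = {0, 1, 5}
Tree: B1–B2, B2–B3, B1–B4, B3–B5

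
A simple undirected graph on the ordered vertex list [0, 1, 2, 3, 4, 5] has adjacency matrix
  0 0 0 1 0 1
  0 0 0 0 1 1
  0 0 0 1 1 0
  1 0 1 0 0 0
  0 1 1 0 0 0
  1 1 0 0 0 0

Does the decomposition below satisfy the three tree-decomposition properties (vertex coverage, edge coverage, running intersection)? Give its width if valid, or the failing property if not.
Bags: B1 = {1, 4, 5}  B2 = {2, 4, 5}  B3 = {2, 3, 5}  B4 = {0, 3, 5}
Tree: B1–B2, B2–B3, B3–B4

Yes; width 2.

Checking the three conditions: (i) the bags cover all of {0, 1, 2, 3, 4, 5}; (ii) for each edge, some bag contains both endpoints; (iii) the bags containing any fixed vertex form a subtree. All hold, so the decomposition is valid with width 3 − 1 = 2.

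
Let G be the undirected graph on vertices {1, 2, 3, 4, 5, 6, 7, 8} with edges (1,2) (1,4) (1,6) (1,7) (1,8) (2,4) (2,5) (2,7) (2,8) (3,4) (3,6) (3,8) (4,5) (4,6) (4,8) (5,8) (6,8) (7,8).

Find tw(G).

3

A width-3 tree decomposition is:
Bags: B1 = {2, 4, 5, 8}  B2 = {1, 2, 4, 8}  B3 = {1, 2, 7, 8}  B4 = {1, 4, 6, 8}  B5 = {3, 4, 6, 8}
Tree: B1–B2, B2–B3, B2–B4, B4–B5
The largest bag has 4 vertices, giving width 3; this decomposition certifies tw(G) ≤ 3. For the lower bound, the 4 vertices {1, 2, 4, 8} are pairwise adjacent, and any tree decomposition puts a clique entirely inside one bag — forcing width ≥ 3. Combining the bounds, tw(G) = 3.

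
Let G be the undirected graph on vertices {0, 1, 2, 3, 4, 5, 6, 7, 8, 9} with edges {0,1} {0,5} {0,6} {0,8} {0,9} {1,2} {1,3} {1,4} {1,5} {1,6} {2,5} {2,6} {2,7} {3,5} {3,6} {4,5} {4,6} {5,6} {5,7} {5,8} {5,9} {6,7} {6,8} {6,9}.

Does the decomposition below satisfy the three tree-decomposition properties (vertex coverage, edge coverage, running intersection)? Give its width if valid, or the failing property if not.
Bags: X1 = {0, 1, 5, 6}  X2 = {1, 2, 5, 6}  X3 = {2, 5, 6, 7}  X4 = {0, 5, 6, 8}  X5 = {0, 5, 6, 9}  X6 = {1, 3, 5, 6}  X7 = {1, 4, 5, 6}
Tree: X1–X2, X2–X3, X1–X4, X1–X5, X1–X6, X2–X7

Vertex coverage: the bags together contain {0, 1, 2, 3, 4, 5, 6, 7, 8, 9}, the full vertex set. Edge coverage: each edge of G has both endpoints in at least one bag. Running intersection: for every vertex, the bags containing it form a connected subtree. All three properties hold, so this is a valid tree decomposition of width max|bag| − 1 = 3, and hence tw(G) ≤ 3.

Yes; width 3.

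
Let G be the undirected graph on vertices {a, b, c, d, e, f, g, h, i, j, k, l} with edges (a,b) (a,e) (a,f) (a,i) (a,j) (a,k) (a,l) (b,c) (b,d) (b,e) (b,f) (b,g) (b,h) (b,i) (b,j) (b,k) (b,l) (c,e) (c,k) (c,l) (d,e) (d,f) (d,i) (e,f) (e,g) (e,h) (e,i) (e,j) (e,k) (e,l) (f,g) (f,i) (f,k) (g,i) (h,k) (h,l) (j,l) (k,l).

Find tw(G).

A width-4 tree decomposition is:
Bags: B1 = {a, b, e, f, k}  B2 = {a, b, e, k, l}  B3 = {a, b, e, f, i}  B4 = {b, e, h, k, l}  B5 = {b, d, e, f, i}  B6 = {b, e, f, g, i}  B7 = {a, b, e, j, l}  B8 = {b, c, e, k, l}
Tree: B1–B2, B1–B3, B2–B4, B3–B5, B3–B6, B2–B7, B2–B8
The largest bag has 5 vertices, giving width 4; this decomposition certifies tw(G) ≤ 4. For the lower bound, the 5 vertices {a, b, e, f, k} are pairwise adjacent, and any tree decomposition puts a clique entirely inside one bag — forcing width ≥ 4. Hence tw(G) = 4 exactly.

4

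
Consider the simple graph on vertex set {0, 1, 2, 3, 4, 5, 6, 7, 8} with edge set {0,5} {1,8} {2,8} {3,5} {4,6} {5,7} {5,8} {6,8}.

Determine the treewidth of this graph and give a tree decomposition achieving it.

Treewidth 1.
One such decomposition:
Bags: B1 = {5, 8}  B2 = {3, 5}  B3 = {0, 5}  B4 = {6, 8}  B5 = {4, 6}  B6 = {5, 7}  B7 = {1, 8}  B8 = {2, 8}
Tree: B1–B2, B2–B3, B1–B4, B4–B5, B3–B6, B4–B7, B7–B8

Each bag holds 2 vertices, so the decomposition has width 1, which upper-bounds the treewidth. Since G has at least one edge (e.g. 8–5), it is not an edgeless graph, so tw(G) ≥ 1. Therefore the treewidth is 1.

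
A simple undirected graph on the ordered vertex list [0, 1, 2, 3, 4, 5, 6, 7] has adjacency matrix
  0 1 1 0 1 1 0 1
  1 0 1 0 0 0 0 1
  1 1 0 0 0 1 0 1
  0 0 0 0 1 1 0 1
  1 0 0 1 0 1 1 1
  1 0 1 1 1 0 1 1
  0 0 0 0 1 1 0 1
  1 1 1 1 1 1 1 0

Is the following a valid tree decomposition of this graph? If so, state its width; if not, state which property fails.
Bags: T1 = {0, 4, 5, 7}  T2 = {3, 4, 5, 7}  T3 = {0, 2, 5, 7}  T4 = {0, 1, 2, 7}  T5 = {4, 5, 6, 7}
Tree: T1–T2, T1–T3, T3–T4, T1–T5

Yes; width 3.

Vertex coverage: the bags together contain {0, 1, 2, 3, 4, 5, 6, 7}, the full vertex set. Edge coverage: each edge of G has both endpoints in at least one bag. Running intersection: for every vertex, the bags containing it form a connected subtree. All three properties hold, so this is a valid tree decomposition of width max|bag| − 1 = 3, and hence tw(G) ≤ 3.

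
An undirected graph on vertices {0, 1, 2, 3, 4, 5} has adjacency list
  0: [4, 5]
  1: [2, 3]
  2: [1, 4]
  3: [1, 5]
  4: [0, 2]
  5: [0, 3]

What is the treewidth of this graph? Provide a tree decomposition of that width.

Treewidth 2.
One such decomposition:
Bags: B1 = {1, 3, 5}  B2 = {1, 2, 5}  B3 = {2, 4, 5}  B4 = {0, 4, 5}
Tree: B1–B2, B2–B3, B3–B4

Every bag has size at most 3, so the width is 3 − 1 = 2 and tw(G) ≤ 2. The edges 5–3–1–2–4–0–5 form a cycle, so G is not a tree and its treewidth is at least 2. Combining the bounds, tw(G) = 2.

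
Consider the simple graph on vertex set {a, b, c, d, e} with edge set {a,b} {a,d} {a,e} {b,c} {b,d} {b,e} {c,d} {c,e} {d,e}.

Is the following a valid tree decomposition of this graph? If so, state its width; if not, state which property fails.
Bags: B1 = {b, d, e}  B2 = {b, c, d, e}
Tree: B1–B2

A tree decomposition must satisfy three properties: every vertex lies in some bag; for every edge, both endpoints lie together in some bag; and for every vertex, the bags containing it form a connected subtree. Here vertex a appears in no bag, so the decomposition is invalid.

No — vertex a appears in no bag.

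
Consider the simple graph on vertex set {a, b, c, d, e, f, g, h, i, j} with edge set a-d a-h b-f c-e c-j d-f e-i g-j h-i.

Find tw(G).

A width-1 tree decomposition is:
Bags: B1 = {b, f}  B2 = {d, f}  B3 = {a, d}  B4 = {a, h}  B5 = {h, i}  B6 = {e, i}  B7 = {c, e}  B8 = {c, j}  B9 = {g, j}
Tree: B1–B2, B2–B3, B3–B4, B4–B5, B5–B6, B6–B7, B7–B8, B8–B9
The largest bag has 2 vertices, giving width 1; this decomposition certifies tw(G) ≤ 1. Since G has at least one edge (e.g. b–f), it is not an edgeless graph, so tw(G) ≥ 1. Therefore the treewidth is 1.

1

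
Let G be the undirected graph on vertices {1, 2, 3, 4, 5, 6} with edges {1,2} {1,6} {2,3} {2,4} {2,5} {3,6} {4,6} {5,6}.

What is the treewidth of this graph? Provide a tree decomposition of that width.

Treewidth 2.
One such decomposition:
Bags: B1 = {2, 3, 6}  B2 = {2, 5, 6}  B3 = {2, 4, 6}  B4 = {1, 2, 6}
Tree: B1–B2, B2–B3, B3–B4

Each bag holds 3 vertices, so the decomposition has width 2, which upper-bounds the treewidth. The edges 2–3–6–5–2 form a cycle, so G is not a tree and its treewidth is at least 2. The upper and lower bounds meet at 2, so that is the treewidth.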